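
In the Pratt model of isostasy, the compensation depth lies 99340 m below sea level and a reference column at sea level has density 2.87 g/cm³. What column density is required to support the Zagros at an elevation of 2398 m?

2.8 g/cm³

Pratt balance: ρ_ref D = ρ (D + h).
ρ = ρ_ref D/(D + h) = 2.87 × 99340 m/(99340 m + 2398 m) = 2.8 g/cm³.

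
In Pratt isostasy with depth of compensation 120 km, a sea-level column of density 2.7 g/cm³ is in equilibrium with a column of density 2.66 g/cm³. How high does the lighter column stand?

1.8 km

ρ_ref D = ρ (D + h) → h = D (ρ_ref − ρ)/ρ.
h = 120 km × (2.7 − 2.66)/2.66 = 1.8 km.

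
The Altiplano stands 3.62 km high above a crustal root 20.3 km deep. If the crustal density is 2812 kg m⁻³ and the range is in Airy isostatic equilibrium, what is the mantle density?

3310 kg m⁻³

Airy balance: ρ_c h = (ρ_m − ρ_c) r → ρ_m = ρ_c (1 + h/r).
ρ_m = 2812 × (1 + 3.62 km/20.3 km) = 3310 kg m⁻³.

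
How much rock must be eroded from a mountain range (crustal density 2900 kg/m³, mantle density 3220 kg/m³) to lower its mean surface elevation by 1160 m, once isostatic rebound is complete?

Net drop Δ = e − u = e − e ρ_c/ρ_m = e (ρ_m − ρ_c)/ρ_m.
e = Δ ρ_m/(ρ_m − ρ_c) = 1160 m × 3220/320 = 11700 m.

11700 m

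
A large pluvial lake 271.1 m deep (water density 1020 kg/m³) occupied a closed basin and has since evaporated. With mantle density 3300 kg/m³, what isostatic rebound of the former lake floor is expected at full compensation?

u = d ρ_w/ρ_m = 271.1 m × 1020/3300 = 83.8 m.

83.8 m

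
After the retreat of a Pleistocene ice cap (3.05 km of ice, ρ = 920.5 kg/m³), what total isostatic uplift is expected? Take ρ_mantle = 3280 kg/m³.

0.856 km

Removing the load lets mantle flow back in; uplift u satisfies ρ_ice t = ρ_m u.
u = t ρ_ice/ρ_m = 3.05 km × 920.5/3280 = 0.856 km.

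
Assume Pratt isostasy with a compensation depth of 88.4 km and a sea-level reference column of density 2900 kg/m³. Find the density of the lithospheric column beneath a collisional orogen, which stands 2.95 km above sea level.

2810 kg/m³

Pratt balance: ρ_ref D = ρ (D + h).
ρ = ρ_ref D/(D + h) = 2900 × 88.4 km/(88.4 km + 2.95 km) = 2810 kg/m³.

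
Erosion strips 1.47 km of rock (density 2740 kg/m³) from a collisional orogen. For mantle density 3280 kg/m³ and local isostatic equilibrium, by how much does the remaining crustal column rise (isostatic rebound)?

Unloading: uplift u = e ρ_c/ρ_m = 1.47 km × 2740/3280 = 1.23 km.

1.23 km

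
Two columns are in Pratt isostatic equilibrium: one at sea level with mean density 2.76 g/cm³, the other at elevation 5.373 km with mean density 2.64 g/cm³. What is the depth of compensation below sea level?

118 km

ρ_ref D = ρ (D + h) → D (ρ_ref − ρ) = ρ h.
D = ρ h/(ρ_ref − ρ) = 2.64 × 5.373 km/(2.76 − 2.64) = 118 km.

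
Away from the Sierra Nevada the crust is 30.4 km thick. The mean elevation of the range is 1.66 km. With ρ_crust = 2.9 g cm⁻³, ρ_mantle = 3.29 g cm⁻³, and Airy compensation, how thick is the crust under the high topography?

44.4 km

Root depth r = h ρ_c / (ρ_m − ρ_c) = 1.66 km × 2.9 / 0.39 = 12.34 km.
Total thickness = T + h + r = 30.4 km + 1.66 km + 12.34 km = 44.4 km.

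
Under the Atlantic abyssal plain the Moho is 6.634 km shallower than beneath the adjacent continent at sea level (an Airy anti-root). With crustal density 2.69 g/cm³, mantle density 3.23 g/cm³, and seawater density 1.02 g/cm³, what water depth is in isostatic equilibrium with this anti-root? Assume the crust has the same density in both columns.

Replacing a thickness d of crust by seawater at the top must be balanced by replacing crust with mantle at the base: d (ρ_c − ρ_w) = a (ρ_m − ρ_c).
d = a (ρ_m − ρ_c)/(ρ_c − ρ_w) = 6.634 km × 0.54/1.67 = 2.15 km.

2.15 km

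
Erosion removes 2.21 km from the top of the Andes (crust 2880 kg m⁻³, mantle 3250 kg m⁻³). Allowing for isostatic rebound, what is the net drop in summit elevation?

Rebound u = e ρ_c/ρ_m = 2.21 km × 2880/3250 = 1.958 km.
Net surface drop = e − u = 2.21 km − 1.958 km = e (ρ_m − ρ_c)/ρ_m = 0.252 km.

0.252 km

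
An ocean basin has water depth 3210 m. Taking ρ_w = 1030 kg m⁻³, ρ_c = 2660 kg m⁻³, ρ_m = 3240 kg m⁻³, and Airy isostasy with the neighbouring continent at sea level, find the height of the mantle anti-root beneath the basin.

Balancing pressure at the compensation depth: replacing crust with seawater at the top is compensated by replacing crust with mantle at the base: d (ρ_c − ρ_w) = a (ρ_m − ρ_c).
a = d (ρ_c − ρ_w)/(ρ_m − ρ_c) = 3210 m × 1630/580 = 9020 m.

9020 m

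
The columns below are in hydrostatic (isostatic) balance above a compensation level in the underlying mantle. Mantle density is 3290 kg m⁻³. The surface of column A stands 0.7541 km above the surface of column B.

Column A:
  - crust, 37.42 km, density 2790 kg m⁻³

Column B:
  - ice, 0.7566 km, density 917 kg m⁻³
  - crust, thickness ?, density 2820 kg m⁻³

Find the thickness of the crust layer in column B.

Take the compensation level at the base of the deeper column (depth z_c below the surface of column A) and equate Σ ρ_i t_i down to z_c; mantle fills any gap and the z_c terms cancel.
Column A: 37.42×2790 + (z_c − 37.42)×3290
Column B: 0.7541×0 + 0.7566×917 + x×2820 + (z_c − 0.7541 − 0.7566 − x)×3290
The z_c×3290 term appears on both sides and cancels. Collect the known terms of each column as K = Σ(ρt)_known − 3290 × (depth of known layers): K_A = 104401.8 − 3290×37.42 = −18710; K_B = 693.8022 − 3290×(0.7541 + 0.7566) = −4276.4008.
Balance: K_A = K_B − x×(3290 − 2820), so x = (K_B − K_A)/(3290 − 2820) = 14433.6/470 = 30.7 km.

30.7 km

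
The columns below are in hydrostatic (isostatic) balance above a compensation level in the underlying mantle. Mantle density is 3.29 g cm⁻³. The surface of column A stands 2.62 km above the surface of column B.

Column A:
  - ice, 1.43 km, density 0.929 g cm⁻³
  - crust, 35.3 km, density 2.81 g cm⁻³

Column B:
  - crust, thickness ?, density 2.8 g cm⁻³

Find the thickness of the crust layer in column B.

Take the compensation level at the base of the deeper column (depth z_c below the surface of column A) and equate Σ ρ_i t_i down to z_c; mantle fills any gap and the z_c terms cancel.
Column A: 1.43×0.929 + 35.3×2.81 + (z_c − 36.73)×3.29
Column B: 2.62×0 + x×2.8 + (z_c − 2.62 − 0 − x)×3.29
The z_c×3.29 term appears on both sides and cancels. Collect the known terms of each column as K = Σ(ρt)_known − 3.29 × (depth of known layers): K_A = 100.52147 − 3.29×36.73 = −20.32023; K_B = 0 − 3.29×(2.62 + 0) = −8.6198.
Balance: K_A = K_B − x×(3.29 − 2.8), so x = (K_B − K_A)/(3.29 − 2.8) = 11.7004/0.49 = 23.9 km.

23.9 km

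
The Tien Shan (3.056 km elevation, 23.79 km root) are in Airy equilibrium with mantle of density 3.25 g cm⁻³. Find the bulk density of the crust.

2.88 g cm⁻³

ρ_c h = (ρ_m − ρ_c) r → ρ_c (h + r) = ρ_m r → ρ_c = ρ_m r / (h + r).
ρ_c = 3.25 × 23.79 km / (3.056 km + 23.79 km) = 2.88 g cm⁻³.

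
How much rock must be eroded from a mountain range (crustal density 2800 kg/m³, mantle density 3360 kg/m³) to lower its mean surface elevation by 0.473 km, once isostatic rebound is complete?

Net drop Δ = e − u = e − e ρ_c/ρ_m = e (ρ_m − ρ_c)/ρ_m.
e = Δ ρ_m/(ρ_m − ρ_c) = 0.473 km × 3360/560 = 2.84 km.

2.84 km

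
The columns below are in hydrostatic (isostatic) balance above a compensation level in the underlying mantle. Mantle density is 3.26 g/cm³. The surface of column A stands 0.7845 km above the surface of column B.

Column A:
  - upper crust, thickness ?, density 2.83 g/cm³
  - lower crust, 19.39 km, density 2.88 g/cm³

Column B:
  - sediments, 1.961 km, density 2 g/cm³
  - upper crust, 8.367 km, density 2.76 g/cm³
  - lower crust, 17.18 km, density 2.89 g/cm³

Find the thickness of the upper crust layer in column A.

19.1 km

Take the compensation level at the base of the deeper column (depth z_c below the surface of column A) and equate Σ ρ_i t_i down to z_c; mantle fills any gap and the z_c terms cancel.
Column A: x×2.83 + 19.39×2.88 + (z_c − 19.39 − x)×3.26
Column B: 0.7845×0 + 1.961×2 + 8.367×2.76 + 17.18×2.89 + (z_c − 0.7845 − 27.508)×3.26
The z_c×3.26 term appears on both sides and cancels. Collect the known terms of each column as K = Σ(ρt)_known − 3.26 × (depth of known layers): K_A = 55.8432 − 3.26×19.39 = −7.3682; K_B = 76.66512 − 3.26×(0.7845 + 27.508) = −15.56843.
Balance: K_A − x×(3.26 − 2.83) = K_B, so x = (K_A − K_B)/(3.26 − 2.83) = 8.20023/0.43 = 19.1 km.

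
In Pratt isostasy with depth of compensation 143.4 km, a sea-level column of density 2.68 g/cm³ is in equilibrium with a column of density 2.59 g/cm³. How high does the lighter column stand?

ρ_ref D = ρ (D + h) → h = D (ρ_ref − ρ)/ρ.
h = 143.4 km × (2.68 − 2.59)/2.59 = 4.98 km.

4.98 km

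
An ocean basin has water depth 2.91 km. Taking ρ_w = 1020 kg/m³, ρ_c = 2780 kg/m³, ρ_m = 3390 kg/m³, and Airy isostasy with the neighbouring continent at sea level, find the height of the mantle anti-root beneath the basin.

Isostatic balance requires: replacing crust with seawater at the top is compensated by replacing crust with mantle at the base: d (ρ_c − ρ_w) = a (ρ_m − ρ_c).
a = d (ρ_c − ρ_w)/(ρ_m − ρ_c) = 2.91 km × 1760/610 = 8.4 km.

8.4 km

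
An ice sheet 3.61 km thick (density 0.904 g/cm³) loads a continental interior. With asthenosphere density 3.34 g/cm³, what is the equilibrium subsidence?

By Archimedes' principle applied to the lithosphere: the ice load ρ_ice t is balanced by mantle displaced below, ρ_m s.
s = t ρ_ice / ρ_m = 3.61 km × 0.904/3.34 = 0.977 km.

0.977 km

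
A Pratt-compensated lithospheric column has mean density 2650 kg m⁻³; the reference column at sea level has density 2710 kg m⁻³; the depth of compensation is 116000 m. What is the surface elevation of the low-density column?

ρ_ref D = ρ (D + h) → h = D (ρ_ref − ρ)/ρ.
h = 116000 m × (2710 − 2650)/2650 = 2630 m.

2630 m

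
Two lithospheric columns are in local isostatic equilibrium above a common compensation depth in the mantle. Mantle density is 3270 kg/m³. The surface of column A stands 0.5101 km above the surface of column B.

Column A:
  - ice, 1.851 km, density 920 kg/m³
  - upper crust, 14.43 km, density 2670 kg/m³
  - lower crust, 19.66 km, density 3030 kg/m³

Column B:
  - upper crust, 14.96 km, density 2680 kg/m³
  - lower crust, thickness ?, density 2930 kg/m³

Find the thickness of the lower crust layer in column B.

21.3 km

Take the compensation level at the base of the deeper column (depth z_c below the surface of column A) and equate Σ ρ_i t_i down to z_c; mantle fills any gap and the z_c terms cancel.
Column A: 1.851×920 + 14.43×2670 + 19.66×3030 + (z_c − 35.941)×3270
Column B: 0.5101×0 + 14.96×2680 + x×2930 + (z_c − 0.5101 − 14.96 − x)×3270
The z_c×3270 term appears on both sides and cancels. Collect the known terms of each column as K = Σ(ρt)_known − 3270 × (depth of known layers): K_A = 99800.82 − 3270×35.941 = −17726.25; K_B = 40092.8 − 3270×(0.5101 + 14.96) = −10494.427.
Balance: K_A = K_B − x×(3270 − 2930), so x = (K_B − K_A)/(3270 − 2930) = 7231.82/340 = 21.3 km.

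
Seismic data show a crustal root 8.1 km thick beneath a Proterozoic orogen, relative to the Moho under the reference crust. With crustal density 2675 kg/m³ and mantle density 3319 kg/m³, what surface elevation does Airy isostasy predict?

For local isostatic compensation: ρ_c h = (ρ_m − ρ_c) r.
h = r (ρ_m − ρ_c) / ρ_c = 8.1 km × (3319 − 2675) / 2675 = 1.95 km.

1.95 km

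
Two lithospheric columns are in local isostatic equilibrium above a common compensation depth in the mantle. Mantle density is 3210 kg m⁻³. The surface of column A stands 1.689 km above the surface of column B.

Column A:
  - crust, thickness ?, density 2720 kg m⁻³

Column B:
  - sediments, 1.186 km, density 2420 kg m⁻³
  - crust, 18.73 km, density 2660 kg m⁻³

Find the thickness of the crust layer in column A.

34 km

Take the compensation level at the base of the deeper column (depth z_c below the surface of column A) and equate Σ ρ_i t_i down to z_c; mantle fills any gap and the z_c terms cancel.
Column A: x×2720 + (z_c − 0 − x)×3210
Column B: 1.689×0 + 1.186×2420 + 18.73×2660 + (z_c − 1.689 − 19.916)×3210
The z_c×3210 term appears on both sides and cancels. Collect the known terms of each column as K = Σ(ρt)_known − 3210 × (depth of known layers): K_A = 0 − 3210×0 = 0; K_B = 52691.92 − 3210×(1.689 + 19.916) = −16660.13.
Balance: K_A − x×(3210 − 2720) = K_B, so x = (K_A − K_B)/(3210 − 2720) = 16660.1/490 = 34 km.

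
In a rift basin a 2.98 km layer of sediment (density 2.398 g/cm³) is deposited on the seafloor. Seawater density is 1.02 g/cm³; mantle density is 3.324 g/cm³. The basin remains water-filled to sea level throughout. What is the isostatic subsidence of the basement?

Submarine loading: the sediment displaces seawater, and the subsidence is in turn flooded, so s (ρ_m − ρ_w) = t (ρ_sed − ρ_w).
s = 2.98 km × (2.398 − 1.02) / (3.324 − 1.02) = 1.78 km.

1.78 km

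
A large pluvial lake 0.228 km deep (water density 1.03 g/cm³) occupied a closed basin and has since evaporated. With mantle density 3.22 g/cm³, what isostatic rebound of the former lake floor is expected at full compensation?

u = d ρ_w/ρ_m = 0.228 km × 1.03/3.22 = 0.0729 km.

0.0729 km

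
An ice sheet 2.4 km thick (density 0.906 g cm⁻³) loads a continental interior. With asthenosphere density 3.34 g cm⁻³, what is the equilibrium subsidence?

For local isostatic compensation: the ice load ρ_ice t is balanced by mantle displaced below, ρ_m s.
s = t ρ_ice / ρ_m = 2.4 km × 0.906/3.34 = 0.651 km.

0.651 km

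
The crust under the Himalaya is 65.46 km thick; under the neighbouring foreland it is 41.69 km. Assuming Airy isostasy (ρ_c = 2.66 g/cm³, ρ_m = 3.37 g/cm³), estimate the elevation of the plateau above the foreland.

5.01 km

Excess crust Δ = 65.46 km − 41.69 km = 23.77 km, split between elevation h and root r with h + r = Δ.
Airy balance ρ_c h = (ρ_m − ρ_c) r gives r = h ρ_c/(ρ_m − ρ_c), so h (1 + ρ_c/(ρ_m − ρ_c)) = Δ, i.e. h = Δ (ρ_m − ρ_c)/ρ_m.
h = 23.77 km × 0.71/3.37 = 5.01 km.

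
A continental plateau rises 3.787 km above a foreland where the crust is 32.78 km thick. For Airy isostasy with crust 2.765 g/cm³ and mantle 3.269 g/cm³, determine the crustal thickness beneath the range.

Root depth r = h ρ_c / (ρ_m − ρ_c) = 3.787 km × 2.765 / 0.504 = 20.78 km.
Total thickness = T + h + r = 32.78 km + 3.787 km + 20.78 km = 57.3 km.

57.3 km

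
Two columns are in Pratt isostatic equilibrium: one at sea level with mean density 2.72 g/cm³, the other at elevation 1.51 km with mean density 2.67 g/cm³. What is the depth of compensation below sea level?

ρ_ref D = ρ (D + h) → D (ρ_ref − ρ) = ρ h.
D = ρ h/(ρ_ref − ρ) = 2.67 × 1.51 km/(2.72 − 2.67) = 80.6 km.

80.6 km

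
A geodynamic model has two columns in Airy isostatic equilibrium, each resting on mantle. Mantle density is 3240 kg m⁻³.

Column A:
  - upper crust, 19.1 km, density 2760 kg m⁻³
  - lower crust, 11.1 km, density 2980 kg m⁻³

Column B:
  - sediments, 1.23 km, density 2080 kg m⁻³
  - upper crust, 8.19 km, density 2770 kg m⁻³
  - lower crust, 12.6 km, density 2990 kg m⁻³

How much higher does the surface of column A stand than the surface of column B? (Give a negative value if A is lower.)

For any compensation level in the mantle, the mantle terms cancel and isostasy reduces to e = (Σt_A − Σt_B) − (Σ(ρt)_A − Σ(ρt)_B) / ρ_m.
Σt_A = 30.2 km; Σt_B = 22.02 km; Σ(ρt)_A = 85794; Σ(ρt)_B = 62918.7 (in km·kg m⁻³).
e = (30.2 − 22.02) − (85794 − 62918.7) / 3240 = 1.12 km.

1.12 km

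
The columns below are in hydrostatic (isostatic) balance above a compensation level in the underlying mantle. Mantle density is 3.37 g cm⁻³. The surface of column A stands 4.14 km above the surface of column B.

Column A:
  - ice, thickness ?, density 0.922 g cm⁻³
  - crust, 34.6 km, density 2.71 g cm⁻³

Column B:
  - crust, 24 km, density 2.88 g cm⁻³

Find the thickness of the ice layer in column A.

Take the compensation level at the base of the deeper column (depth z_c below the surface of column A) and equate Σ ρ_i t_i down to z_c; mantle fills any gap and the z_c terms cancel.
Column A: x×0.922 + 34.6×2.71 + (z_c − 34.6 − x)×3.37
Column B: 4.14×0 + 24×2.88 + (z_c − 4.14 − 24)×3.37
The z_c×3.37 term appears on both sides and cancels. Collect the known terms of each column as K = Σ(ρt)_known − 3.37 × (depth of known layers): K_A = 93.766 − 3.37×34.6 = −22.836; K_B = 69.12 − 3.37×(4.14 + 24) = −25.7118.
Balance: K_A − x×(3.37 − 0.922) = K_B, so x = (K_A − K_B)/(3.37 − 0.922) = 2.8758/2.448 = 1.17 km.

1.17 km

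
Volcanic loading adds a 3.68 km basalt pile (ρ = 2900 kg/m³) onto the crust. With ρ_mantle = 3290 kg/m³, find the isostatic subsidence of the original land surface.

Subaerial loading: s = t ρ_load / ρ_m.
s = 3.68 km × 2900/3290 = 3.24 km.

3.24 km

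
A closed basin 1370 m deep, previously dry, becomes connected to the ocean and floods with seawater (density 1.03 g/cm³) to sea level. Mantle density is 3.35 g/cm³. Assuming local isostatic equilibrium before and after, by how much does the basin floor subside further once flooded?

608 m

After flooding the water column is d + s deep. Its weight must equal the weight of mantle displaced by the extra subsidence s: (d + s) ρ_w = s ρ_m.
s = d ρ_w / (ρ_m − ρ_w) = 1370 m × 1.03/(3.35 − 1.03) = 608 m.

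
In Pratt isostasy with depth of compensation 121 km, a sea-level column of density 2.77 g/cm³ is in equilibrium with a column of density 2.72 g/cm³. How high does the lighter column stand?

2.22 km

ρ_ref D = ρ (D + h) → h = D (ρ_ref − ρ)/ρ.
h = 121 km × (2.77 − 2.72)/2.72 = 2.22 km.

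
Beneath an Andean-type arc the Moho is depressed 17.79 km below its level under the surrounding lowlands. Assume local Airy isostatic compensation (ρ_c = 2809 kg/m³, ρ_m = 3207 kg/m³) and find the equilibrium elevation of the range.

Balancing pressure at the compensation depth: ρ_c h = (ρ_m − ρ_c) r.
h = r (ρ_m − ρ_c) / ρ_c = 17.79 km × (3207 − 2809) / 2809 = 2.52 km.

2.52 km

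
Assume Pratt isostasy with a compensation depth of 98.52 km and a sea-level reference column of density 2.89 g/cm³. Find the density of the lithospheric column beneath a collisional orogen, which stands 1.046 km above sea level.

2.86 g/cm³

Pratt balance: ρ_ref D = ρ (D + h).
ρ = ρ_ref D/(D + h) = 2.89 × 98.52 km/(98.52 km + 1.046 km) = 2.86 g/cm³.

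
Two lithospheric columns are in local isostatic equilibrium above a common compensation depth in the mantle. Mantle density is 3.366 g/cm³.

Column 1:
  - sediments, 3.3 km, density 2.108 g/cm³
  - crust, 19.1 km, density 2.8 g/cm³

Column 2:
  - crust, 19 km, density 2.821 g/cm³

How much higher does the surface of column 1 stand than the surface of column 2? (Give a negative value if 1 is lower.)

1.37 km

For any compensation level in the mantle, the mantle terms cancel and isostasy reduces to e = (Σt_1 − Σt_2) − (Σ(ρt)_1 − Σ(ρt)_2) / ρ_m.
Σt_1 = 22.4 km; Σt_2 = 19 km; Σ(ρt)_1 = 60.4364; Σ(ρt)_2 = 53.599 (in km·g/cm³).
e = (22.4 − 19) − (60.4364 − 53.599) / 3.366 = 1.37 km.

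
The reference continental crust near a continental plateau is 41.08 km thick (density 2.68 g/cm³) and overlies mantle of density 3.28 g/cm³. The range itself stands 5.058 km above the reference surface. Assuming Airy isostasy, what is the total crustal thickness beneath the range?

68.7 km

Root depth r = h ρ_c / (ρ_m − ρ_c) = 5.058 km × 2.68 / 0.6 = 22.59 km.
Total thickness = T + h + r = 41.08 km + 5.058 km + 22.59 km = 68.7 km.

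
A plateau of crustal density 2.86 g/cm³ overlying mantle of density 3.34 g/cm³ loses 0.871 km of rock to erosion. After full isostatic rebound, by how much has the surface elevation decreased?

Rebound u = e ρ_c/ρ_m = 0.871 km × 2.86/3.34 = 0.7458 km.
Net surface drop = e − u = 0.871 km − 0.7458 km = e (ρ_m − ρ_c)/ρ_m = 0.125 km.

0.125 km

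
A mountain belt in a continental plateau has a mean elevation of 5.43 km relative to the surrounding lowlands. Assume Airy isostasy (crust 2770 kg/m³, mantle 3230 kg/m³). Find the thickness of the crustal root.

32.7 km

Equating mass per unit area of the two columns: the weight of the topography is balanced by the buoyancy of the root, ρ_c h = (ρ_m − ρ_c) r.
r = h · ρ_c / (ρ_m − ρ_c) = 5.43 km × 2770 / (3230 − 2770) = 32.7 km.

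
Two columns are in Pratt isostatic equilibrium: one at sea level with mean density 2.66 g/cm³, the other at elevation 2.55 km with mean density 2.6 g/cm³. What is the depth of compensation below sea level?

ρ_ref D = ρ (D + h) → D (ρ_ref − ρ) = ρ h.
D = ρ h/(ρ_ref − ρ) = 2.6 × 2.55 km/(2.66 − 2.6) = 110 km.

110 km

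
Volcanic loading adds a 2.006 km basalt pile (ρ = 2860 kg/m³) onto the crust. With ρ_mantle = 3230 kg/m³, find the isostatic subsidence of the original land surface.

1.78 km

Subaerial loading: s = t ρ_load / ρ_m.
s = 2.006 km × 2860/3230 = 1.78 km.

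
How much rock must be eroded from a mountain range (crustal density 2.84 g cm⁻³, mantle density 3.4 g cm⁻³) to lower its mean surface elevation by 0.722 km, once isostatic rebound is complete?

Net drop Δ = e − u = e − e ρ_c/ρ_m = e (ρ_m − ρ_c)/ρ_m.
e = Δ ρ_m/(ρ_m − ρ_c) = 0.722 km × 3.4/0.56 = 4.38 km.

4.38 km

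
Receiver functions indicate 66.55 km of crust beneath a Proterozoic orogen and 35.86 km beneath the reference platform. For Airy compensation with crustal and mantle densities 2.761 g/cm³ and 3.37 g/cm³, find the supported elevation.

Excess crust Δ = 66.55 km − 35.86 km = 30.69 km, split between elevation h and root r with h + r = Δ.
Airy balance ρ_c h = (ρ_m − ρ_c) r gives r = h ρ_c/(ρ_m − ρ_c), so h (1 + ρ_c/(ρ_m − ρ_c)) = Δ, i.e. h = Δ (ρ_m − ρ_c)/ρ_m.
h = 30.69 km × 0.609/3.37 = 5.55 km.

5.55 km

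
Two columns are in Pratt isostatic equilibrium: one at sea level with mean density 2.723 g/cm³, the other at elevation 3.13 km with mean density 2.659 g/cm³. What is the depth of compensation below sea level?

130 km

ρ_ref D = ρ (D + h) → D (ρ_ref − ρ) = ρ h.
D = ρ h/(ρ_ref − ρ) = 2.659 × 3.13 km/(2.723 − 2.659) = 130 km.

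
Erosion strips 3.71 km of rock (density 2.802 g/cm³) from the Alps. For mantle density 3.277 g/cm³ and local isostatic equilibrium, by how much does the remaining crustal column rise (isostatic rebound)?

3.17 km

Unloading: uplift u = e ρ_c/ρ_m = 3.71 km × 2.802/3.277 = 3.17 km.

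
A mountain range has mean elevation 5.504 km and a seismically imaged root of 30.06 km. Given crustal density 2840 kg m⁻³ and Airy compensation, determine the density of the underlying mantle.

3360 kg m⁻³

Airy balance: ρ_c h = (ρ_m − ρ_c) r → ρ_m = ρ_c (1 + h/r).
ρ_m = 2840 × (1 + 5.504 km/30.06 km) = 3360 kg m⁻³.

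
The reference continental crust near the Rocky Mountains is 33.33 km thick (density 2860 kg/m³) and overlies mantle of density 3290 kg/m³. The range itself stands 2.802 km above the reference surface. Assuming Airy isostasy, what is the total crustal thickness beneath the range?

54.8 km

Root depth r = h ρ_c / (ρ_m − ρ_c) = 2.802 km × 2860 / 430 = 18.64 km.
Total thickness = T + h + r = 33.33 km + 2.802 km + 18.64 km = 54.8 km.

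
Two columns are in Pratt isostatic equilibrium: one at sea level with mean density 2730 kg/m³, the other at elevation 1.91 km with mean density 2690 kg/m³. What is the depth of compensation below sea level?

128 km

ρ_ref D = ρ (D + h) → D (ρ_ref − ρ) = ρ h.
D = ρ h/(ρ_ref − ρ) = 2690 × 1.91 km/(2730 − 2690) = 128 km.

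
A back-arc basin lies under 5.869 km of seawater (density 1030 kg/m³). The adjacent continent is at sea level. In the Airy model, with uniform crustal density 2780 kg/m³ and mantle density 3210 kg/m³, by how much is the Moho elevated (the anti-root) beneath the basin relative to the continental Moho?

Isostatic balance requires: replacing crust with seawater at the top is compensated by replacing crust with mantle at the base: d (ρ_c − ρ_w) = a (ρ_m − ρ_c).
a = d (ρ_c − ρ_w)/(ρ_m − ρ_c) = 5.869 km × 1750/430 = 23.9 km.

23.9 km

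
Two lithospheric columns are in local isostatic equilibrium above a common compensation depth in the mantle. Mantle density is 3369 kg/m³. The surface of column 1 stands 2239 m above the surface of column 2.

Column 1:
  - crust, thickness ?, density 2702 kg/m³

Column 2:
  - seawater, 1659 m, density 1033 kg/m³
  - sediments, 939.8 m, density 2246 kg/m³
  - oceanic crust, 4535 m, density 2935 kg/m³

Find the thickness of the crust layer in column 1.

Take the compensation level at the base of the deeper column (depth z_c below the surface of column 1) and equate Σ ρ_i t_i down to z_c; mantle fills any gap and the z_c terms cancel.
Column 1: x×2702 + (z_c − 0 − x)×3369
Column 2: 2239×0 + 1659×1033 + 939.8×2246 + 4535×2935 + (z_c − 2239 − 7133.8)×3369
The z_c×3369 term appears on both sides and cancels. Collect the known terms of each column as K = Σ(ρt)_known − 3369 × (depth of known layers): K_1 = 0 − 3369×0 = 0; K_2 = 17134762.8 − 3369×(2239 + 7133.8) = −14442200.4.
Balance: K_1 − x×(3369 − 2702) = K_2, so x = (K_1 − K_2)/(3369 − 2702) = 14442200/667 = 21700 m.

21700 m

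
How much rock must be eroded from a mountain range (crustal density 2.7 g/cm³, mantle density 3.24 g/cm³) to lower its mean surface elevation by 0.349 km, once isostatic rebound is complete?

Net drop Δ = e − u = e − e ρ_c/ρ_m = e (ρ_m − ρ_c)/ρ_m.
e = Δ ρ_m/(ρ_m − ρ_c) = 0.349 km × 3.24/0.54 = 2.09 km.

2.09 km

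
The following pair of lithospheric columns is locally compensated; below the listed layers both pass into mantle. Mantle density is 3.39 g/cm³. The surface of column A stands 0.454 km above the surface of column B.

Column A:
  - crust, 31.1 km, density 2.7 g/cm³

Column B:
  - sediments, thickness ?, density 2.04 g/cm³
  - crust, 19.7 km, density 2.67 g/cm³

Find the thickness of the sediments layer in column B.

Take the compensation level at the base of the deeper column (depth z_c below the surface of column A) and equate Σ ρ_i t_i down to z_c; mantle fills any gap and the z_c terms cancel.
Column A: 31.1×2.7 + (z_c − 31.1)×3.39
Column B: 0.454×0 + x×2.04 + 19.7×2.67 + (z_c − 0.454 − 19.7 − x)×3.39
The z_c×3.39 term appears on both sides and cancels. Collect the known terms of each column as K = Σ(ρt)_known − 3.39 × (depth of known layers): K_A = 83.97 − 3.39×31.1 = −21.459; K_B = 52.599 − 3.39×(0.454 + 19.7) = −15.72306.
Balance: K_A = K_B − x×(3.39 − 2.04), so x = (K_B − K_A)/(3.39 − 2.04) = 5.73594/1.35 = 4.25 km.

4.25 km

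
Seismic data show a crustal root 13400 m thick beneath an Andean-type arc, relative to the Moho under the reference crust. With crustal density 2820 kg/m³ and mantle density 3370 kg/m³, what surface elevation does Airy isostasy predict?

Isostatic balance requires: ρ_c h = (ρ_m − ρ_c) r.
h = r (ρ_m − ρ_c) / ρ_c = 13400 m × (3370 − 2820) / 2820 = 2610 m.

2610 m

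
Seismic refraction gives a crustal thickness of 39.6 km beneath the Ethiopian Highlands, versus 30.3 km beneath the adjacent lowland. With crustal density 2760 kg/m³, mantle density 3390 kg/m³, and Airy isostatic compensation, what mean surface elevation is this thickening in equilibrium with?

Excess crust Δ = 39.6 km − 30.3 km = 9.3 km, split between elevation h and root r with h + r = Δ.
Airy balance ρ_c h = (ρ_m − ρ_c) r gives r = h ρ_c/(ρ_m − ρ_c), so h (1 + ρ_c/(ρ_m − ρ_c)) = Δ, i.e. h = Δ (ρ_m − ρ_c)/ρ_m.
h = 9.3 km × 630/3390 = 1.73 km.

1.73 km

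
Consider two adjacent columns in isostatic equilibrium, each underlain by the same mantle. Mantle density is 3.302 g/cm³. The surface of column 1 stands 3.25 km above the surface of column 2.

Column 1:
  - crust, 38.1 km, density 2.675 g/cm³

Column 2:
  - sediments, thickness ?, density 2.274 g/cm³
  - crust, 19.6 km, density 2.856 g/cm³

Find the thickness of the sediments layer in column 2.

4.3 km

Take the compensation level at the base of the deeper column (depth z_c below the surface of column 1) and equate Σ ρ_i t_i down to z_c; mantle fills any gap and the z_c terms cancel.
Column 1: 38.1×2.675 + (z_c − 38.1)×3.302
Column 2: 3.25×0 + x×2.274 + 19.6×2.856 + (z_c − 3.25 − 19.6 − x)×3.302
The z_c×3.302 term appears on both sides and cancels. Collect the known terms of each column as K = Σ(ρt)_known − 3.302 × (depth of known layers): K_1 = 101.9175 − 3.302×38.1 = −23.8887; K_2 = 55.9776 − 3.302×(3.25 + 19.6) = −19.4731.
Balance: K_1 = K_2 − x×(3.302 − 2.274), so x = (K_2 − K_1)/(3.302 − 2.274) = 4.4156/1.028 = 4.3 km.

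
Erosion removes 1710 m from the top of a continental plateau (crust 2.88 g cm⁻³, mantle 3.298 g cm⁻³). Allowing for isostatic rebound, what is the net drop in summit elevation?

217 m

Rebound u = e ρ_c/ρ_m = 1710 m × 2.88/3.298 = 1493 m.
Net surface drop = e − u = 1710 m − 1493 m = e (ρ_m − ρ_c)/ρ_m = 217 m.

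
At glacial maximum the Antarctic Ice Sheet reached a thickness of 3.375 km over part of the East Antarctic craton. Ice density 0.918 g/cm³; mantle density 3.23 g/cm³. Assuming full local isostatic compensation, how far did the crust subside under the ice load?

0.959 km

Isostatic balance requires: the ice load ρ_ice t is balanced by mantle displaced below, ρ_m s.
s = t ρ_ice / ρ_m = 3.375 km × 0.918/3.23 = 0.959 km.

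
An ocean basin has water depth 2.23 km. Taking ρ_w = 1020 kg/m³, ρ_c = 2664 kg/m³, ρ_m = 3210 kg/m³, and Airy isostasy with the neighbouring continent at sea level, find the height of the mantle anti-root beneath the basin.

By Archimedes' principle applied to the lithosphere: replacing crust with seawater at the top is compensated by replacing crust with mantle at the base: d (ρ_c − ρ_w) = a (ρ_m − ρ_c).
a = d (ρ_c − ρ_w)/(ρ_m − ρ_c) = 2.23 km × 1644/546 = 6.71 km.

6.71 km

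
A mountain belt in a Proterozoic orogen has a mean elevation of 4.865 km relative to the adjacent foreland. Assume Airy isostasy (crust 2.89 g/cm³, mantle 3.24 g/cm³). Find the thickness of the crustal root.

40.2 km

In Airy isostatic equilibrium: the weight of the topography is balanced by the buoyancy of the root, ρ_c h = (ρ_m − ρ_c) r.
r = h · ρ_c / (ρ_m − ρ_c) = 4.865 km × 2.89 / (3.24 − 2.89) = 40.2 km.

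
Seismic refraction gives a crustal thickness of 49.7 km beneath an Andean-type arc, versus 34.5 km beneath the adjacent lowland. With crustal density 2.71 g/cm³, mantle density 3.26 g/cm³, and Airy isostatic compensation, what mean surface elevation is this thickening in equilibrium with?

2.56 km

Excess crust Δ = 49.7 km − 34.5 km = 15.2 km, split between elevation h and root r with h + r = Δ.
Airy balance ρ_c h = (ρ_m − ρ_c) r gives r = h ρ_c/(ρ_m − ρ_c), so h (1 + ρ_c/(ρ_m − ρ_c)) = Δ, i.e. h = Δ (ρ_m − ρ_c)/ρ_m.
h = 15.2 km × 0.55/3.26 = 2.56 km.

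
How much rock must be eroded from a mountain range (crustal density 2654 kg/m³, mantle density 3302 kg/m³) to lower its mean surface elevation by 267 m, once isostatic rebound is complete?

Net drop Δ = e − u = e − e ρ_c/ρ_m = e (ρ_m − ρ_c)/ρ_m.
e = Δ ρ_m/(ρ_m − ρ_c) = 267 m × 3302/648 = 1360 m.

1360 m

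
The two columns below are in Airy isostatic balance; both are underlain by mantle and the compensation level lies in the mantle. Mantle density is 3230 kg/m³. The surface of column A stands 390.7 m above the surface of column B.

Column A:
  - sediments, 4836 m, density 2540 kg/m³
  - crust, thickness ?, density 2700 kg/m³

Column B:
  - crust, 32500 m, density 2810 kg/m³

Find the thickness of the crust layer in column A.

Take the compensation level at the base of the deeper column (depth z_c below the surface of column A) and equate Σ ρ_i t_i down to z_c; mantle fills any gap and the z_c terms cancel.
Column A: 4836×2540 + x×2700 + (z_c − 4836 − x)×3230
Column B: 390.7×0 + 32500×2810 + (z_c − 390.7 − 32500)×3230
The z_c×3230 term appears on both sides and cancels. Collect the known terms of each column as K = Σ(ρt)_known − 3230 × (depth of known layers): K_A = 12283440 − 3230×4836 = −3336840; K_B = 91325000 − 3230×(390.7 + 32500) = −14911961.
Balance: K_A − x×(3230 − 2700) = K_B, so x = (K_A − K_B)/(3230 − 2700) = 11575100/530 = 21800 m.

21800 m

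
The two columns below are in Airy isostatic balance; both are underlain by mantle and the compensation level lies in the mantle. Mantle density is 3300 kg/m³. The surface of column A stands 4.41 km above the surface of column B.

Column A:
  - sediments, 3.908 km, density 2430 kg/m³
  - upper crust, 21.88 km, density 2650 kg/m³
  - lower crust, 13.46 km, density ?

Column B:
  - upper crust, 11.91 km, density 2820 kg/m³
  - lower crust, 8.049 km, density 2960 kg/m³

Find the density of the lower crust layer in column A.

2900 kg/m³

Take the compensation level at the base of the deeper column (depth z_c below the surface of column A) and equate Σ ρ_i t_i down to z_c; mantle fills any gap and the z_c terms cancel.
Column A: 3.908×2430 + 21.88×2650 + 13.46×ρ + (z_c − 39.248)×3300
Column B: 4.41×0 + 11.91×2820 + 8.049×2960 + (z_c − 4.41 − 19.959)×3300
The z_c×3300 term appears on both sides and cancels. Collect the known terms of each column as K = Σ(ρt)_known − 3300 × (depth of known layers): K_A = 67478.44 − 3300×39.248 = −62039.96; K_B = 57411.24 − 3300×(4.41 + 19.959) = −23006.46.
Balance: K_A + 13.46×ρ = K_B, so ρ = (K_B − K_A)/13.46 = 39033.5/13.46 = 2900 kg/m³.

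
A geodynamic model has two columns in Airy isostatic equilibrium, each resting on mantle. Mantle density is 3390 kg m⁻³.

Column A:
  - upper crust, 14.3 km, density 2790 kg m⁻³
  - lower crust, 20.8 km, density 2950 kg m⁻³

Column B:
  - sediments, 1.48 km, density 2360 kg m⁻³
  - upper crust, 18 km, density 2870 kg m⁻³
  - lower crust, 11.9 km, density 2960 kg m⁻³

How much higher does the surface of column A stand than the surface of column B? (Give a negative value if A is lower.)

For any compensation level in the mantle, the mantle terms cancel and isostasy reduces to e = (Σt_A − Σt_B) − (Σ(ρt)_A − Σ(ρt)_B) / ρ_m.
Σt_A = 35.1 km; Σt_B = 31.38 km; Σ(ρt)_A = 101257; Σ(ρt)_B = 90376.8 (in km·kg m⁻³).
e = (35.1 − 31.38) − (101257 − 90376.8) / 3390 = 0.511 km.

0.511 km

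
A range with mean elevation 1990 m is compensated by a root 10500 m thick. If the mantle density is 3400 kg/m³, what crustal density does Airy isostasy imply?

2860 kg/m³

ρ_c h = (ρ_m − ρ_c) r → ρ_c (h + r) = ρ_m r → ρ_c = ρ_m r / (h + r).
ρ_c = 3400 × 10500 m / (1990 m + 10500 m) = 2860 kg/m³.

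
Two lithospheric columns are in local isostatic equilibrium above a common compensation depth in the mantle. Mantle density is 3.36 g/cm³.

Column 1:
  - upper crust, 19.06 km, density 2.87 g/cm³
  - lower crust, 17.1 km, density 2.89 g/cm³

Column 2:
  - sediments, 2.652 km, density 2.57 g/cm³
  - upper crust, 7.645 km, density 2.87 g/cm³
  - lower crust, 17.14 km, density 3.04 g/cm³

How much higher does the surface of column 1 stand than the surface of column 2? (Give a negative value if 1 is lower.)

1.8 km

For any compensation level in the mantle, the mantle terms cancel and isostasy reduces to e = (Σt_1 − Σt_2) − (Σ(ρt)_1 − Σ(ρt)_2) / ρ_m.
Σt_1 = 36.16 km; Σt_2 = 27.437 km; Σ(ρt)_1 = 104.1212; Σ(ρt)_2 = 80.86239 (in km·g/cm³).
e = (36.16 − 27.437) − (104.1212 − 80.86239) / 3.36 = 1.8 km.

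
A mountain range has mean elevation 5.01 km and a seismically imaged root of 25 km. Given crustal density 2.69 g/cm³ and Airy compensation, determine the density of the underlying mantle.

Airy balance: ρ_c h = (ρ_m − ρ_c) r → ρ_m = ρ_c (1 + h/r).
ρ_m = 2.69 × (1 + 5.01 km/25 km) = 3.23 g/cm³.

3.23 g/cm³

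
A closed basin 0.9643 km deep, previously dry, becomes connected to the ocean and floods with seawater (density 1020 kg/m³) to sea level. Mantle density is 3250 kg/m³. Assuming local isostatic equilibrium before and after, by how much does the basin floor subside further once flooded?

After flooding the water column is d + s deep. Its weight must equal the weight of mantle displaced by the extra subsidence s: (d + s) ρ_w = s ρ_m.
s = d ρ_w / (ρ_m − ρ_w) = 0.9643 km × 1020/(3250 − 1020) = 0.441 km.

0.441 km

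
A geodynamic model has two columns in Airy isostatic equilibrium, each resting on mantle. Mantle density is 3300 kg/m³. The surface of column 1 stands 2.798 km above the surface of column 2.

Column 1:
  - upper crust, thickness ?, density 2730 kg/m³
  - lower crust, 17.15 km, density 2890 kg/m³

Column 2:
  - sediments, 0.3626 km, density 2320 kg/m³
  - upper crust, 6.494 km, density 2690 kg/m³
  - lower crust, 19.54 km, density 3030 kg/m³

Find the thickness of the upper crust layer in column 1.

Take the compensation level at the base of the deeper column (depth z_c below the surface of column 1) and equate Σ ρ_i t_i down to z_c; mantle fills any gap and the z_c terms cancel.
Column 1: x×2730 + 17.15×2890 + (z_c − 17.15 − x)×3300
Column 2: 2.798×0 + 0.3626×2320 + 6.494×2690 + 19.54×3030 + (z_c − 2.798 − 26.3966)×3300
The z_c×3300 term appears on both sides and cancels. Collect the known terms of each column as K = Σ(ρt)_known − 3300 × (depth of known layers): K_1 = 49563.5 − 3300×17.15 = −7031.5; K_2 = 77516.292 − 3300×(2.798 + 26.3966) = −18825.888.
Balance: K_1 − x×(3300 − 2730) = K_2, so x = (K_1 − K_2)/(3300 − 2730) = 11794.4/570 = 20.7 km.

20.7 km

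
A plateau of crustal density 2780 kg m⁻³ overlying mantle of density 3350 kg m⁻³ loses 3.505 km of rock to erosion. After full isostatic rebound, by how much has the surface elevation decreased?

0.596 km

Rebound u = e ρ_c/ρ_m = 3.505 km × 2780/3350 = 2.909 km.
Net surface drop = e − u = 3.505 km − 2.909 km = e (ρ_m − ρ_c)/ρ_m = 0.596 km.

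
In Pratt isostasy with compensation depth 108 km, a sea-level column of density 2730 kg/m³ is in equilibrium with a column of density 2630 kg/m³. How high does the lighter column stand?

ρ_ref D = ρ (D + h) → h = D (ρ_ref − ρ)/ρ.
h = 108 km × (2730 − 2630)/2630 = 4.11 km.

4.11 km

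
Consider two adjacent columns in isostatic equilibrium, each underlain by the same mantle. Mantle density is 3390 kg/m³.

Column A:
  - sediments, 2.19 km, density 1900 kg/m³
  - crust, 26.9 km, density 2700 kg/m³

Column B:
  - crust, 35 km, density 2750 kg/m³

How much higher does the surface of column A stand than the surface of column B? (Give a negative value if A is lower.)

−0.17 km

For any compensation level in the mantle, the mantle terms cancel and isostasy reduces to e = (Σt_A − Σt_B) − (Σ(ρt)_A − Σ(ρt)_B) / ρ_m.
Σt_A = 29.09 km; Σt_B = 35 km; Σ(ρt)_A = 76791; Σ(ρt)_B = 96250 (in km·kg/m³).
e = (29.09 − 35) − (76791 − 96250) / 3390 = −0.17 km.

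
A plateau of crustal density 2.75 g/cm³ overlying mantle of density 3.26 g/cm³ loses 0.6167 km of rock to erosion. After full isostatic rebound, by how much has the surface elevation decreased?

0.0965 km

Rebound u = e ρ_c/ρ_m = 0.6167 km × 2.75/3.26 = 0.5202 km.
Net surface drop = e − u = 0.6167 km − 0.5202 km = e (ρ_m − ρ_c)/ρ_m = 0.0965 km.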